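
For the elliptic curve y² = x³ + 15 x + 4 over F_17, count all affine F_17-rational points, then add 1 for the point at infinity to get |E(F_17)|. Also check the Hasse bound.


Affine points = {(0, 2), (0, 15), (2, 5), (2, 12), (3, 5), (3, 12), (4, 3), (4, 14), (5, 0), (6, 2), (6, 15), (9, 1), (9, 16), (10, 7), (10, 10), (11, 2), (11, 15), (12, 5), (12, 12), (13, 4), (13, 13), (14, 0), (15, 0)}; affine count = 23; |E(F_17)| = 24.

Discriminant check: Δ ∝ 4a³ + 27b² = 4·15³ + 27·4² = 4·3375 + 27·16 ≡ 9 (mod 17). Nonzero ⇒ E is nonsingular.
For each x ∈ F_17, compute rhs = x³ + 15·x + 4 mod 17, then count y ∈ F_17 with y² ≡ rhs.
  x = 0: rhs = 4, matching y values: 2, 15 (2 points).
  x = 1: rhs = 3, matching y values: none (0 points).
  x = 2: rhs = 8, matching y values: 5, 12 (2 points).
  x = 3: rhs = 8, matching y values: 5, 12 (2 points).
  x = 4: rhs = 9, matching y values: 3, 14 (2 points).
  x = 5: rhs = 0, matching y values: 0 (1 points).
  x = 6: rhs = 4, matching y values: 2, 15 (2 points).
  x = 7: rhs = 10, matching y values: none (0 points).
  x = 8: rhs = 7, matching y values: none (0 points).
  x = 9: rhs = 1, matching y values: 1, 16 (2 points).
  x = 10: rhs = 15, matching y values: 7, 10 (2 points).
  x = 11: rhs = 4, matching y values: 2, 15 (2 points).
  x = 12: rhs = 8, matching y values: 5, 12 (2 points).
  x = 13: rhs = 16, matching y values: 4, 13 (2 points).
  x = 14: rhs = 0, matching y values: 0 (1 points).
  x = 15: rhs = 0, matching y values: 0 (1 points).
  x = 16: rhs = 5, matching y values: none (0 points).
Total affine count: 23.
Full point count |E(F_17)| = 23 + 1 = 24.
Hasse bound: |24 − (17+1)| = |6| = 6 ≤ 2√17 ≈ 8.2462 ✓.


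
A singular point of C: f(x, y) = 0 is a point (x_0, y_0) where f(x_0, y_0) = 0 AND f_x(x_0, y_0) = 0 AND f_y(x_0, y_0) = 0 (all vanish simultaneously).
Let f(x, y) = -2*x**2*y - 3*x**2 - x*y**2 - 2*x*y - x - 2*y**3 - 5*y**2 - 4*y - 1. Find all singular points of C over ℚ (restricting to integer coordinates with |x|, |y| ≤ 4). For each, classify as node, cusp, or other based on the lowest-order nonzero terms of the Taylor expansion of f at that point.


Singular points: {(0, -1)}; classification: node.

Compute partial derivatives:
  f_x = -4*x*y - 6*x - y**2 - 2*y - 1.
  f_y = -2*x**2 - 2*x*y - 2*x - 6*y**2 - 10*y - 4.
Scan x_0 ∈ {−4, ..., 4}. For each x_0, f_y(x_0, y) is a polynomial in y; find its integer roots y ∈ {−4, ..., 4}, then test f_x and f at those candidates.
  x = -4: f_y(-4, y) = -6*y**2 - 2*y - 28; no integer root y with |y| ≤ 4.
  x = -3: f_y(-3, y) = -6*y**2 - 4*y - 16; no integer root y with |y| ≤ 4.
  x = -2: f_y(-2, y) = -6*y**2 - 6*y - 8; no integer root y with |y| ≤ 4.
  x = -1: f_y(-1, y) = -6*y**2 - 8*y - 4; no integer root y with |y| ≤ 4.
  x = 0: f_y(0, y) = -6*y**2 - 10*y - 4; vanishes at y ∈ {-1}. (0, -1): f_x = 0, f = 0 — SINGULAR.
  x = 1: f_y(1, y) = -6*y**2 - 12*y - 8; no integer root y with |y| ≤ 4.
  x = 2: f_y(2, y) = -6*y**2 - 14*y - 16; no integer root y with |y| ≤ 4.
  x = 3: f_y(3, y) = -6*y**2 - 16*y - 28; no integer root y with |y| ≤ 4.
  x = 4: f_y(4, y) = -6*y**2 - 18*y - 44; no integer root y with |y| ≤ 4.
Only singular point on the grid: (0, -1).
Classify: substitute x = 0 + u, y = -1 + v and expand: f = -2*u**2*v - u**2 - u*v**2 - 2*v**3 + v**2.
No constant or linear terms (consistent with a singular point). Quadratic part: -u**2 + v**2. Cubic part: -2*u**2*v - u*v**2 - 2*v**3.
The quadratic part v**2 - u**2 = (v − u)(v + u) splits into two distinct linear factors, so there are two distinct tangent lines y − -1 = ±(x − 0) — this is a node (ordinary double point).
Classification: node.


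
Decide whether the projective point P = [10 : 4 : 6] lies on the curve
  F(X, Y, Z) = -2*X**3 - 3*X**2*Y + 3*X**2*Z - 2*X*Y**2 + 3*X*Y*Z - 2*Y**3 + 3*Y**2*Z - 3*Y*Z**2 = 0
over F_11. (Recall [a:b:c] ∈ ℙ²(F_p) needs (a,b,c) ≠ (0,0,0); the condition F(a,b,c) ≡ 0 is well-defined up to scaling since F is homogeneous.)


F(10,4,6) ≡ 4 (mod 11); P is NOT on the curve.

Evaluate F(10, 4, 6) term-by-term (mod 11).
  -2*X**3 ↦ -2·1000·1·1 = -2000
  -3*X**2*Y ↦ -3·100·4·1 = -1200
  3*X**2*Z ↦ 3·100·1·6 = 1800
  -2*X*Y**2 ↦ -2·10·16·1 = -320
  3*X*Y*Z ↦ 3·10·4·6 = 720
  -2*Y**3 ↦ -2·1·64·1 = -128
  3*Y**2*Z ↦ 3·1·16·6 = 288
  -3*Y*Z**2 ↦ -3·1·4·36 = -432
Sum: F(10, 4, 6) = (-2000) + (-1200) + (1800) + (-320) + (720) + (-128) + (288) + (-432) = -1272.
Reducing mod 11: -1272 ≡ 4 (mod 11).
Since F(a, b, c) ≡ 4 ≠ 0 (mod 11), P does NOT lie on the curve.


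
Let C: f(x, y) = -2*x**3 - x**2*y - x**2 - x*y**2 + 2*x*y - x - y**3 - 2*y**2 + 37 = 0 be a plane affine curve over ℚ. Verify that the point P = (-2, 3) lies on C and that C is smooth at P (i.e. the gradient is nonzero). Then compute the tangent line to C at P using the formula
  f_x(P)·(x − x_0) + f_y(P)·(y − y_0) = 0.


Tangent line at P: -12*x - 35*y + 81 = 0.

Step 1: f(-2, 3) = 0, so P lies on C.
Step 2: partial derivatives
  f_x(x, y) = -6*x**2 - 2*x*y - 2*x - y**2 + 2*y - 1, f_y(x, y) = -x**2 - 2*x*y + 2*x - 3*y**2 - 4*y.
  f_x(P) = -12, f_y(P) = -35 (gradient nonzero, so P is smooth).
Step 3: tangent line at P: -12·(x − -2) + -35·(y − 3) = 0.
Expanding: -12*x - 35*y + 81 = 0.


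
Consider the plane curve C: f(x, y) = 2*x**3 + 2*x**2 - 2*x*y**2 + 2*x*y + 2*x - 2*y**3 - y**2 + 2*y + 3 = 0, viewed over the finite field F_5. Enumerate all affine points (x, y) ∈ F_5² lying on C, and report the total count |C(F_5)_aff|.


Affine F_5-points: {(1, 3), (2, 1), (2, 3), (3, 1), (4, 1)}; count = 5.

For each of the 25 pairs (x, y) ∈ F_5², evaluate f(x, y) mod 5. Record the zeros.
  x = 0: [0↦3, 1↦2, 2↦2, 3↦1, 4↦2]  zeros at y ∈ ∅
  x = 1: [0↦4, 1↦3, 2↦4, 3↦0, 4↦4]  zeros at y ∈ {3}
  x = 2: [0↦1, 1↦0, 2↦2, 3↦0, 4↦2]  zeros at y ∈ {1, 3}
  x = 3: [0↦1, 1↦0, 2↦3, 3↦3, 4↦3]  zeros at y ∈ {1}
  x = 4: [0↦1, 1↦0, 2↦4, 3↦1, 4↦4]  zeros at y ∈ {1}
Collecting zeros: affine points = {(1, 3), (2, 1), (2, 3), (3, 1), (4, 1)}.
Total count |C(F_5)_aff| = 5.


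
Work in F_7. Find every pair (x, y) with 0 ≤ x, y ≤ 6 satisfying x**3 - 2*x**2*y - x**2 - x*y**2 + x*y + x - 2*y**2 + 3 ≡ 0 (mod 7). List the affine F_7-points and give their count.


Affine F_7-points: {(1, 1), (4, 1), (4, 6), (5, 1), (6, 0), (6, 4)}; count = 6.

For each of the 49 pairs (x, y) ∈ F_7², evaluate f(x, y) mod 7. Record the zeros.
  x = 0: [0↦3, 1↦1, 2↦2, 3↦6, 4↦6, 5↦2, 6↦1]  zeros at y ∈ ∅
  x = 1: [0↦4, 1↦0, 2↦4, 3↦2, 4↦1, 5↦1, 6↦2]  zeros at y ∈ {1}
  x = 2: [0↦2, 1↦6, 2↦2, 3↦4, 4↦5, 5↦5, 6↦4]  zeros at y ∈ ∅
  x = 3: [0↦3, 1↦4, 2↦2, 3↦4, 4↦3, 5↦6, 6↦6]  zeros at y ∈ ∅
  x = 4: [0↦6, 1↦0, 2↦3, 3↦1, 4↦1, 5↦3, 6↦0]  zeros at y ∈ {1, 6}
  x = 5: [0↦3, 1↦0, 2↦4, 3↦1, 4↦5, 5↦2, 6↦6]  zeros at y ∈ {1}
  x = 6: [0↦0, 1↦3, 2↦4, 3↦3, 4↦0, 5↦2, 6↦2]  zeros at y ∈ {0, 4}
Collecting zeros: affine points = {(1, 1), (4, 1), (4, 6), (5, 1), (6, 0), (6, 4)}.
Total count |C(F_7)_aff| = 6.


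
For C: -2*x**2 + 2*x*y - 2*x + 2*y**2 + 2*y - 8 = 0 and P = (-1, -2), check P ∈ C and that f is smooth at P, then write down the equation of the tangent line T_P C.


Tangent line at P: -2*x - 8*y - 18 = 0.

Step 1: f(-1, -2) = 0, so P lies on C.
Step 2: partial derivatives
  f_x(x, y) = -4*x + 2*y - 2, f_y(x, y) = 2*x + 4*y + 2.
  f_x(P) = -2, f_y(P) = -8 (gradient nonzero, so P is smooth).
Step 3: tangent line at P: -2·(x − -1) + -8·(y − -2) = 0.
Expanding: -2*x - 8*y - 18 = 0.


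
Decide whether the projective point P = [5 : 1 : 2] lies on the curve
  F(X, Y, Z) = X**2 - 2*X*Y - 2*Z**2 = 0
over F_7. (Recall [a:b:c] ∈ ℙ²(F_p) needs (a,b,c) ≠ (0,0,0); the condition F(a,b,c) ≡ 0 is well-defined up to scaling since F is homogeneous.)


F(5,1,2) ≡ 0 (mod 7); P is on the curve.

Evaluate F(5, 1, 2) term-by-term (mod 7).
  X**2 ↦ 1·25·1·1 = 25
  -2*X*Y ↦ -2·5·1·1 = -10
  -2*Z**2 ↦ -2·1·1·4 = -8
Sum: F(5, 1, 2) = (25) + (-10) + (-8) = 7.
Reducing mod 7: 7 ≡ 0 (mod 7).
Since F(a, b, c) ≡ 0 (mod 7), P lies on the curve.


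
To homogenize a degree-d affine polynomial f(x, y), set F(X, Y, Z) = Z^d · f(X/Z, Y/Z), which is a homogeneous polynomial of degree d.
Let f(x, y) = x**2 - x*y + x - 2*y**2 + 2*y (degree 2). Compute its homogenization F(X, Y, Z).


F(X, Y, Z) = X**2 - X*Y + X*Z - 2*Y**2 + 2*Y*Z

deg(f) = 2.
Substitute x = X/Z, y = Y/Z into f, then multiply by Z^2.
  monomial 1·x^2·y^0 ↦ 1·X^2·Y^0·Z^0.
  monomial -1·x^1·y^1 ↦ -1·X^1·Y^1·Z^0.
  monomial 1·x^1·y^0 ↦ 1·X^1·Y^0·Z^1.
  monomial -2·x^0·y^2 ↦ -2·X^0·Y^2·Z^0.
  monomial 2·x^0·y^1 ↦ 2·X^0·Y^1·Z^1.
Collecting: F(X, Y, Z) = X**2 - X*Y + X*Z - 2*Y**2 + 2*Y*Z.


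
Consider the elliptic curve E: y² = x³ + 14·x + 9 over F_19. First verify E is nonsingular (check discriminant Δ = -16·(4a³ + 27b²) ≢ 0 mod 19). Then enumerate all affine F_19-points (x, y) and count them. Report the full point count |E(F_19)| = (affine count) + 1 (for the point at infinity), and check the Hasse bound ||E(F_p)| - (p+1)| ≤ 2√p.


Affine points = {(0, 3), (0, 16), (1, 9), (1, 10), (2, 8), (2, 11), (6, 9), (6, 10), (8, 5), (8, 14), (9, 3), (9, 16), (10, 3), (10, 16), (12, 9), (12, 10), (14, 2), (14, 17), (16, 4), (16, 15), (17, 7), (17, 12)}; affine count = 22; |E(F_19)| = 23.

Discriminant check: Δ ∝ 4a³ + 27b² = 4·14³ + 27·9² = 4·2744 + 27·81 ≡ 15 (mod 19). Nonzero ⇒ E is nonsingular.
For each x ∈ F_19, compute rhs = x³ + 14·x + 9 mod 19, then count y ∈ F_19 with y² ≡ rhs.
  x = 0: rhs = 9, matching y values: 3, 16 (2 points).
  x = 1: rhs = 5, matching y values: 9, 10 (2 points).
  x = 2: rhs = 7, matching y values: 8, 11 (2 points).
  x = 3: rhs = 2, matching y values: none (0 points).
  x = 4: rhs = 15, matching y values: none (0 points).
  x = 5: rhs = 14, matching y values: none (0 points).
  x = 6: rhs = 5, matching y values: 9, 10 (2 points).
  x = 7: rhs = 13, matching y values: none (0 points).
  x = 8: rhs = 6, matching y values: 5, 14 (2 points).
  x = 9: rhs = 9, matching y values: 3, 16 (2 points).
  x = 10: rhs = 9, matching y values: 3, 16 (2 points).
  x = 11: rhs = 12, matching y values: none (0 points).
  x = 12: rhs = 5, matching y values: 9, 10 (2 points).
  x = 13: rhs = 13, matching y values: none (0 points).
  x = 14: rhs = 4, matching y values: 2, 17 (2 points).
  x = 15: rhs = 3, matching y values: none (0 points).
  x = 16: rhs = 16, matching y values: 4, 15 (2 points).
  x = 17: rhs = 11, matching y values: 7, 12 (2 points).
  x = 18: rhs = 13, matching y values: none (0 points).
Total affine count: 22.
Full point count |E(F_19)| = 22 + 1 = 23.
Hasse bound: |23 − (19+1)| = |3| = 3 ≤ 2√19 ≈ 8.7178 ✓.


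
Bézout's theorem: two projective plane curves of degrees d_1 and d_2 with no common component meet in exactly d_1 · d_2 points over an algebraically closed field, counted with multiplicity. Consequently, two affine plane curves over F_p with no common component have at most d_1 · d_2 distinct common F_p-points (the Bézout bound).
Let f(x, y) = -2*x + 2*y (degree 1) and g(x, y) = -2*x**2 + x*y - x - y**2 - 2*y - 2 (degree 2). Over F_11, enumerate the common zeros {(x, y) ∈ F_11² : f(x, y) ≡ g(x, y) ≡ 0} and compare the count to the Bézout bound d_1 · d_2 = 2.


Common zeros: {(7, 7), (8, 8)}; count = 2; Bézout bound = 2.

deg(f) = 1, deg(g) = 2, so Bézout bound = 2.
Scan x ∈ F_11. For each x, list the y ∈ F_11 with f(x, y) ≡ 0 and those with g(x, y) ≡ 0 (mod 11); the common zeros in that column are the intersection.
  x = 0: f ≡ 0 at y ∈ {0}; g ≡ 0 at y ∈ ∅; common: ∅.
  x = 1: f ≡ 0 at y ∈ {1}; g ≡ 0 at y ∈ {2, 8}; common: ∅.
  x = 2: f ≡ 0 at y ∈ {2}; g ≡ 0 at y ∈ ∅; common: ∅.
  x = 3: f ≡ 0 at y ∈ {3}; g ≡ 0 at y ∈ ∅; common: ∅.
  x = 4: f ≡ 0 at y ∈ {4}; g ≡ 0 at y ∈ ∅; common: ∅.
  x = 5: f ≡ 0 at y ∈ {5}; g ≡ 0 at y ∈ {1, 2}; common: ∅.
  x = 6: f ≡ 0 at y ∈ {6}; g ≡ 0 at y ∈ {1, 3}; common: ∅.
  x = 7: f ≡ 0 at y ∈ {7}; g ≡ 0 at y ∈ {7, 9}; common: {7}.
  x = 8: f ≡ 0 at y ∈ {8}; g ≡ 0 at y ∈ {8, 9}; common: {8}.
  x = 9: f ≡ 0 at y ∈ {9}; g ≡ 0 at y ∈ ∅; common: ∅.
  x = 10: f ≡ 0 at y ∈ {10}; g ≡ 0 at y ∈ ∅; common: ∅.
Collecting: common zeros = {(7, 7), (8, 8)}, so the count is 2.
Comparison with the Bézout bound: 2 ≤ 2 = deg(f)·deg(g), as expected for curves with no common component (the bound is attained).


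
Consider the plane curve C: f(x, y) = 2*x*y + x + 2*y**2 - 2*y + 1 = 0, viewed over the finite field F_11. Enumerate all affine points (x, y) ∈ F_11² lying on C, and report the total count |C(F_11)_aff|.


Affine F_11-points: {(5, 8), (5, 10), (6, 3), (7, 1), (7, 4), (8, 6), (8, 9), (9, 7), (10, 0), (10, 2)}; count = 10.

For each of the 121 pairs (x, y) ∈ F_11², evaluate f(x, y) mod 11. Record the zeros.
  x = 0: [0↦1, 1↦1, 2↦5, 3↦2, 4↦3, 5↦8, 6↦6, 7↦8, 8↦3, 9↦2, 10↦5]  zeros at y ∈ ∅
  x = 1: [0↦2, 1↦4, 2↦10, 3↦9, 4↦1, 5↦8, 6↦8, 7↦1, 8↦9, 9↦10, 10↦4]  zeros at y ∈ ∅
  x = 2: [0↦3, 1↦7, 2↦4, 3↦5, 4↦10, 5↦8, 6↦10, 7↦5, 8↦4, 9↦7, 10↦3]  zeros at y ∈ ∅
  x = 3: [0↦4, 1↦10, 2↦9, 3↦1, 4↦8, 5↦8, 6↦1, 7↦9, 8↦10, 9↦4, 10↦2]  zeros at y ∈ ∅
  x = 4: [0↦5, 1↦2, 2↦3, 3↦8, 4↦6, 5↦8, 6↦3, 7↦2, 8↦5, 9↦1, 10↦1]  zeros at y ∈ ∅
  x = 5: [0↦6, 1↦5, 2↦8, 3↦4, 4↦4, 5↦8, 6↦5, 7↦6, 8↦0, 9↦9, 10↦0]  zeros at y ∈ {8, 10}
  x = 6: [0↦7, 1↦8, 2↦2, 3↦0, 4↦2, 5↦8, 6↦7, 7↦10, 8↦6, 9↦6, 10↦10]  zeros at y ∈ {3}
  x = 7: [0↦8, 1↦0, 2↦7, 3↦7, 4↦0, 5↦8, 6↦9, 7↦3, 8↦1, 9↦3, 10↦9]  zeros at y ∈ {1, 4}
  x = 8: [0↦9, 1↦3, 2↦1, 3↦3, 4↦9, 5↦8, 6↦0, 7↦7, 8↦7, 9↦0, 10↦8]  zeros at y ∈ {6, 9}
  x = 9: [0↦10, 1↦6, 2↦6, 3↦10, 4↦7, 5↦8, 6↦2, 7↦0, 8↦2, 9↦8, 10↦7]  zeros at y ∈ {7}
  x = 10: [0↦0, 1↦9, 2↦0, 3↦6, 4↦5, 5↦8, 6↦4, 7↦4, 8↦8, 9↦5, 10↦6]  zeros at y ∈ {0, 2}
Collecting zeros: affine points = {(5, 8), (5, 10), (6, 3), (7, 1), (7, 4), (8, 6), (8, 9), (9, 7), (10, 0), (10, 2)}.
Total count |C(F_11)_aff| = 10.


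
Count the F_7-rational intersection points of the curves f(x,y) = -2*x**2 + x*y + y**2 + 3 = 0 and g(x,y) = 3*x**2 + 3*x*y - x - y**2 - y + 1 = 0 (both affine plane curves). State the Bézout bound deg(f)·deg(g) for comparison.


Common zeros: ∅; count = 0; Bézout bound = 4.

deg(f) = 2, deg(g) = 2, so Bézout bound = 4.
Scan x ∈ F_7. For each x, list the y ∈ F_7 with f(x, y) ≡ 0 and those with g(x, y) ≡ 0 (mod 7); the common zeros in that column are the intersection.
  x = 0: f ≡ 0 at y ∈ {2, 5}; g ≡ 0 at y ∈ ∅; common: ∅.
  x = 1: f ≡ 0 at y ∈ {2, 4}; g ≡ 0 at y ∈ {3, 6}; common: ∅.
  x = 2: f ≡ 0 at y ∈ ∅; g ≡ 0 at y ∈ ∅; common: ∅.
  x = 3: f ≡ 0 at y ∈ ∅; g ≡ 0 at y ∈ ∅; common: ∅.
  x = 4: f ≡ 0 at y ∈ ∅; g ≡ 0 at y ∈ {2}; common: ∅.
  x = 5: f ≡ 0 at y ∈ ∅; g ≡ 0 at y ∈ {1, 6}; common: ∅.
  x = 6: f ≡ 0 at y ∈ {3, 5}; g ≡ 0 at y ∈ {1, 2}; common: ∅.
Collecting: common zeros = ∅, so the count is 0.
Comparison with the Bézout bound: 0 ≤ 4 = deg(f)·deg(g), as expected for curves with no common component (the affine F_7-count falls short of the bound because intersections may lie at infinity, over extension fields, or carry multiplicity).


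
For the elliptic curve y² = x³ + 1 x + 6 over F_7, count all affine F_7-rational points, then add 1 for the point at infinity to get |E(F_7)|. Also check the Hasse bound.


Affine points = {(1, 1), (1, 6), (2, 3), (2, 4), (3, 1), (3, 6), (4, 2), (4, 5), (6, 2), (6, 5)}; affine count = 10; |E(F_7)| = 11.

Discriminant check: Δ ∝ 4a³ + 27b² = 4·1³ + 27·6² = 4·1 + 27·36 ≡ 3 (mod 7). Nonzero ⇒ E is nonsingular.
For each x ∈ F_7, compute rhs = x³ + 1·x + 6 mod 7, then count y ∈ F_7 with y² ≡ rhs.
  x = 0: rhs = 6, matching y values: none (0 points).
  x = 1: rhs = 1, matching y values: 1, 6 (2 points).
  x = 2: rhs = 2, matching y values: 3, 4 (2 points).
  x = 3: rhs = 1, matching y values: 1, 6 (2 points).
  x = 4: rhs = 4, matching y values: 2, 5 (2 points).
  x = 5: rhs = 3, matching y values: none (0 points).
  x = 6: rhs = 4, matching y values: 2, 5 (2 points).
Total affine count: 10.
Full point count |E(F_7)| = 10 + 1 = 11.
Hasse bound: |11 − (7+1)| = |3| = 3 ≤ 2√7 ≈ 5.2915 ✓.


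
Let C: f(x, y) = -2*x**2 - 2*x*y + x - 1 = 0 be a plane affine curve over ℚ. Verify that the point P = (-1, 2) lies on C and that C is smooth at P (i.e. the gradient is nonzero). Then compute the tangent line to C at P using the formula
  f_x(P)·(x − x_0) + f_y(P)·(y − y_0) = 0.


Tangent line at P: x + 2*y - 3 = 0.

Step 1: f(-1, 2) = 0, so P lies on C.
Step 2: partial derivatives
  f_x(x, y) = -4*x - 2*y + 1, f_y(x, y) = -2*x.
  f_x(P) = 1, f_y(P) = 2 (gradient nonzero, so P is smooth).
Step 3: tangent line at P: 1·(x − -1) + 2·(y − 2) = 0.
Expanding: x + 2*y - 3 = 0.


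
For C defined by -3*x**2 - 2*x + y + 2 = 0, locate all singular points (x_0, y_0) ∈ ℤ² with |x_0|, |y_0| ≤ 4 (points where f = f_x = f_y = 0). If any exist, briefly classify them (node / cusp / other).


No singular points in the scanned grid; C is smooth there.

Compute partial derivatives:
  f_x = -6*x - 2.
  f_y = 1.
f_y = 1 is a nonzero constant, so f_y never vanishes: no point (x, y) can satisfy f = f_x = f_y = 0. In particular no (x, y) ∈ {−4, ..., 4}² is singular; the curve is smooth.


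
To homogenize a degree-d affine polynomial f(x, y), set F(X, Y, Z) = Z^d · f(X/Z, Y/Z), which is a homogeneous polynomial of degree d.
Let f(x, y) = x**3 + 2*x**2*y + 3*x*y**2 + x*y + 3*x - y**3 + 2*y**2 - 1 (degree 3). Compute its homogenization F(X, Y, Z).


F(X, Y, Z) = X**3 + 2*X**2*Y + 3*X*Y**2 + X*Y*Z + 3*X*Z**2 - Y**3 + 2*Y**2*Z - Z**3

deg(f) = 3.
Substitute x = X/Z, y = Y/Z into f, then multiply by Z^3.
  monomial 1·x^3·y^0 ↦ 1·X^3·Y^0·Z^0.
  monomial 2·x^2·y^1 ↦ 2·X^2·Y^1·Z^0.
  monomial 3·x^1·y^2 ↦ 3·X^1·Y^2·Z^0.
  monomial 1·x^1·y^1 ↦ 1·X^1·Y^1·Z^1.
  monomial 3·x^1·y^0 ↦ 3·X^1·Y^0·Z^2.
  monomial -1·x^0·y^3 ↦ -1·X^0·Y^3·Z^0.
  monomial 2·x^0·y^2 ↦ 2·X^0·Y^2·Z^1.
  monomial -1·x^0·y^0 ↦ -1·X^0·Y^0·Z^3.
Collecting: F(X, Y, Z) = X**3 + 2*X**2*Y + 3*X*Y**2 + X*Y*Z + 3*X*Z**2 - Y**3 + 2*Y**2*Z - Z**3.


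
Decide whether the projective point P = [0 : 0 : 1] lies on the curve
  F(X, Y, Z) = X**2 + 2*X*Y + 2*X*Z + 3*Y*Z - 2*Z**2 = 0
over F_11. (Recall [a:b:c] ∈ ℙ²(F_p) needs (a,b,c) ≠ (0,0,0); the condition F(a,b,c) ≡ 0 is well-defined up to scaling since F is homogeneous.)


F(0,0,1) ≡ 9 (mod 11); P is NOT on the curve.

Evaluate F(0, 0, 1) term-by-term (mod 11).
  X**2 ↦ 1·0·1·1 = 0
  2*X*Y ↦ 2·0·0·1 = 0
  2*X*Z ↦ 2·0·1·1 = 0
  3*Y*Z ↦ 3·1·0·1 = 0
  -2*Z**2 ↦ -2·1·1·1 = -2
Sum: F(0, 0, 1) = (0) + (0) + (0) + (0) + (-2) = -2.
Reducing mod 11: -2 ≡ 9 (mod 11).
Since F(a, b, c) ≡ 9 ≠ 0 (mod 11), P does NOT lie on the curve.


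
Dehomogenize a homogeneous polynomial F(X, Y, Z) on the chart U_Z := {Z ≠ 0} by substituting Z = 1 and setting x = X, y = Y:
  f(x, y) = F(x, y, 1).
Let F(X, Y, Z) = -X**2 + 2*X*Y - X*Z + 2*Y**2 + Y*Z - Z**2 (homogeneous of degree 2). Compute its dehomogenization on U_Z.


f(x, y) = -x**2 + 2*x*y - x + 2*y**2 + y - 1

On U_Z we set Z = 1. Each monomial c·X^i·Y^j·Z^k in F becomes c·x^i·y^j·1^k = c·x^i·y^j.
Substituting Z = 1: F(X, Y, 1) = -x**2 + 2*x*y - x + 2*y**2 + y - 1.
Note: deg(f) ≤ deg(F) = 2; strict inequality happens when F is divisible by Z (lost terms).


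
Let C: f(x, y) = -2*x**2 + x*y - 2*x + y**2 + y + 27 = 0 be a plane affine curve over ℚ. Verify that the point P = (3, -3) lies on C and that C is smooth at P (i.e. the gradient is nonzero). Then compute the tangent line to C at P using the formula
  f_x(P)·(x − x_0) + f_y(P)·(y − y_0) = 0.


Tangent line at P: -17*x - 2*y + 45 = 0.

Step 1: f(3, -3) = 0, so P lies on C.
Step 2: partial derivatives
  f_x(x, y) = -4*x + y - 2, f_y(x, y) = x + 2*y + 1.
  f_x(P) = -17, f_y(P) = -2 (gradient nonzero, so P is smooth).
Step 3: tangent line at P: -17·(x − 3) + -2·(y − -3) = 0.
Expanding: -17*x - 2*y + 45 = 0.


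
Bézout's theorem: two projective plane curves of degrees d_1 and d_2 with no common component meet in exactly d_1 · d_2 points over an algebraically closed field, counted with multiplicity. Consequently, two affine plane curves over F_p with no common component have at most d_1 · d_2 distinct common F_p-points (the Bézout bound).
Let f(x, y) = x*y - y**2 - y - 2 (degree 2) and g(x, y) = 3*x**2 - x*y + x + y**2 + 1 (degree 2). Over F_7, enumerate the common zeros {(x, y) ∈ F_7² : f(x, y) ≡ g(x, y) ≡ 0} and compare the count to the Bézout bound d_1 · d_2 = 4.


Common zeros: {(4, 2)}; count = 1; Bézout bound = 4.

deg(f) = 2, deg(g) = 2, so Bézout bound = 4.
Scan x ∈ F_7. For each x, list the y ∈ F_7 with f(x, y) ≡ 0 and those with g(x, y) ≡ 0 (mod 7); the common zeros in that column are the intersection.
  x = 0: f ≡ 0 at y ∈ {3}; g ≡ 0 at y ∈ ∅; common: ∅.
  x = 1: f ≡ 0 at y ∈ ∅; g ≡ 0 at y ∈ {2, 6}; common: ∅.
  x = 2: f ≡ 0 at y ∈ {4}; g ≡ 0 at y ∈ {1}; common: ∅.
  x = 3: f ≡ 0 at y ∈ ∅; g ≡ 0 at y ∈ {4, 6}; common: ∅.
  x = 4: f ≡ 0 at y ∈ {1, 2}; g ≡ 0 at y ∈ {2}; common: {2}.
  x = 5: f ≡ 0 at y ∈ {5, 6}; g ≡ 0 at y ∈ {1, 4}; common: ∅.
  x = 6: f ≡ 0 at y ∈ ∅; g ≡ 0 at y ∈ ∅; common: ∅.
Collecting: common zeros = {(4, 2)}, so the count is 1.
Comparison with the Bézout bound: 1 ≤ 4 = deg(f)·deg(g), as expected for curves with no common component (the affine F_7-count falls short of the bound because intersections may lie at infinity, over extension fields, or carry multiplicity).


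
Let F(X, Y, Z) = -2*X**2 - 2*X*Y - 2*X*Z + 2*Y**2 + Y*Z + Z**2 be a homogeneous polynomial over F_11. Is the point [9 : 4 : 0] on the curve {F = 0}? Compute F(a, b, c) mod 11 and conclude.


F(9,4,0) ≡ 7 (mod 11); P is NOT on the curve.

Evaluate F(9, 4, 0) term-by-term (mod 11).
  -2*X**2 ↦ -2·81·1·1 = -162
  -2*X*Y ↦ -2·9·4·1 = -72
  -2*X*Z ↦ -2·9·1·0 = 0
  2*Y**2 ↦ 2·1·16·1 = 32
  Y*Z ↦ 1·1·4·0 = 0
  Z**2 ↦ 1·1·1·0 = 0
Sum: F(9, 4, 0) = (-162) + (-72) + (0) + (32) + (0) + (0) = -202.
Reducing mod 11: -202 ≡ 7 (mod 11).
Since F(a, b, c) ≡ 7 ≠ 0 (mod 11), P does NOT lie on the curve.


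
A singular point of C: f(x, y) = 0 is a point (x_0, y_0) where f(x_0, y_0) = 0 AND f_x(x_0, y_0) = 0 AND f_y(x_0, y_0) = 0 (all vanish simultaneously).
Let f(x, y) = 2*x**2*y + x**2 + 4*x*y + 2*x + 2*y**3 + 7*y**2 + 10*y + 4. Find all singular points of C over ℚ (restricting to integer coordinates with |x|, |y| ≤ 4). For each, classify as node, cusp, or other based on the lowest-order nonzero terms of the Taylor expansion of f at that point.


Singular points: {(-1, -1)}; classification: node.

Compute partial derivatives:
  f_x = 4*x*y + 2*x + 4*y + 2.
  f_y = 2*x**2 + 4*x + 6*y**2 + 14*y + 10.
Scan x_0 ∈ {−4, ..., 4}. For each x_0, f_y(x_0, y) is a polynomial in y; find its integer roots y ∈ {−4, ..., 4}, then test f_x and f at those candidates.
  x = -4: f_y(-4, y) = 6*y**2 + 14*y + 26; no integer root y with |y| ≤ 4.
  x = -3: f_y(-3, y) = 6*y**2 + 14*y + 16; no integer root y with |y| ≤ 4.
  x = -2: f_y(-2, y) = 6*y**2 + 14*y + 10; no integer root y with |y| ≤ 4.
  x = -1: f_y(-1, y) = 6*y**2 + 14*y + 8; vanishes at y ∈ {-1}. (-1, -1): f_x = 0, f = 0 — SINGULAR.
  x = 0: f_y(0, y) = 6*y**2 + 14*y + 10; no integer root y with |y| ≤ 4.
  x = 1: f_y(1, y) = 6*y**2 + 14*y + 16; no integer root y with |y| ≤ 4.
  x = 2: f_y(2, y) = 6*y**2 + 14*y + 26; no integer root y with |y| ≤ 4.
  x = 3: f_y(3, y) = 6*y**2 + 14*y + 40; no integer root y with |y| ≤ 4.
  x = 4: f_y(4, y) = 6*y**2 + 14*y + 58; no integer root y with |y| ≤ 4.
Only singular point on the grid: (-1, -1).
Classify: substitute x = -1 + u, y = -1 + v and expand: f = 2*u**2*v - u**2 + 2*v**3 + v**2.
No constant or linear terms (consistent with a singular point). Quadratic part: -u**2 + v**2. Cubic part: 2*u**2*v + 2*v**3.
The quadratic part v**2 - u**2 = (v − u)(v + u) splits into two distinct linear factors, so there are two distinct tangent lines y − -1 = ±(x − -1) — this is a node (ordinary double point).
Classification: node.


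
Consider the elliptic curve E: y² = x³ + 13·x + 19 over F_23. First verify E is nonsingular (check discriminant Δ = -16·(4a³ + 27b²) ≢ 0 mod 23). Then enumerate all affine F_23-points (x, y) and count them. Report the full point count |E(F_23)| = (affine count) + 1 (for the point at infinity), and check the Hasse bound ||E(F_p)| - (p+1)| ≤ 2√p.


Affine points = {(3, 4), (3, 19), (5, 5), (5, 18), (7, 4), (7, 19), (13, 4), (13, 19), (14, 1), (14, 22), (15, 1), (15, 22), (17, 1), (17, 22), (18, 6), (18, 17), (19, 8), (19, 15), (21, 10), (21, 13)}; affine count = 20; |E(F_23)| = 21.

Discriminant check: Δ ∝ 4a³ + 27b² = 4·13³ + 27·19² = 4·2197 + 27·361 ≡ 20 (mod 23). Nonzero ⇒ E is nonsingular.
For each x ∈ F_23, compute rhs = x³ + 13·x + 19 mod 23, then count y ∈ F_23 with y² ≡ rhs.
  x = 0: rhs = 19, matching y values: none (0 points).
  x = 1: rhs = 10, matching y values: none (0 points).
  x = 2: rhs = 7, matching y values: none (0 points).
  x = 3: rhs = 16, matching y values: 4, 19 (2 points).
  x = 4: rhs = 20, matching y values: none (0 points).
  x = 5: rhs = 2, matching y values: 5, 18 (2 points).
  x = 6: rhs = 14, matching y values: none (0 points).
  x = 7: rhs = 16, matching y values: 4, 19 (2 points).
  x = 8: rhs = 14, matching y values: none (0 points).
  x = 9: rhs = 14, matching y values: none (0 points).
  x = 10: rhs = 22, matching y values: none (0 points).
  x = 11: rhs = 21, matching y values: none (0 points).
  x = 12: rhs = 17, matching y values: none (0 points).
  x = 13: rhs = 16, matching y values: 4, 19 (2 points).
  x = 14: rhs = 1, matching y values: 1, 22 (2 points).
  x = 15: rhs = 1, matching y values: 1, 22 (2 points).
  x = 16: rhs = 22, matching y values: none (0 points).
  x = 17: rhs = 1, matching y values: 1, 22 (2 points).
  x = 18: rhs = 13, matching y values: 6, 17 (2 points).
  x = 19: rhs = 18, matching y values: 8, 15 (2 points).
  x = 20: rhs = 22, matching y values: none (0 points).
  x = 21: rhs = 8, matching y values: 10, 13 (2 points).
  x = 22: rhs = 5, matching y values: none (0 points).
Total affine count: 20.
Full point count |E(F_23)| = 20 + 1 = 21.
Hasse bound: |21 − (23+1)| = |-3| = 3 ≤ 2√23 ≈ 9.5917 ✓.


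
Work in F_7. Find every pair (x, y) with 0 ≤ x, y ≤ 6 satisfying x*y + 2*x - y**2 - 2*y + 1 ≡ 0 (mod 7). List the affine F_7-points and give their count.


Affine F_7-points: {(0, 2), (0, 3), (3, 0), (3, 1), (5, 4), (5, 6)}; count = 6.

For each of the 49 pairs (x, y) ∈ F_7², evaluate f(x, y) mod 7. Record the zeros.
  x = 0: [0↦1, 1↦5, 2↦0, 3↦0, 4↦5, 5↦1, 6↦2]  zeros at y ∈ {2, 3}
  x = 1: [0↦3, 1↦1, 2↦4, 3↦5, 4↦4, 5↦1, 6↦3]  zeros at y ∈ ∅
  x = 2: [0↦5, 1↦4, 2↦1, 3↦3, 4↦3, 5↦1, 6↦4]  zeros at y ∈ ∅
  x = 3: [0↦0, 1↦0, 2↦5, 3↦1, 4↦2, 5↦1, 6↦5]  zeros at y ∈ {0, 1}
  x = 4: [0↦2, 1↦3, 2↦2, 3↦6, 4↦1, 5↦1, 6↦6]  zeros at y ∈ ∅
  x = 5: [0↦4, 1↦6, 2↦6, 3↦4, 4↦0, 5↦1, 6↦0]  zeros at y ∈ {4, 6}
  x = 6: [0↦6, 1↦2, 2↦3, 3↦2, 4↦6, 5↦1, 6↦1]  zeros at y ∈ ∅
Collecting zeros: affine points = {(0, 2), (0, 3), (3, 0), (3, 1), (5, 4), (5, 6)}.
Total count |C(F_7)_aff| = 6.


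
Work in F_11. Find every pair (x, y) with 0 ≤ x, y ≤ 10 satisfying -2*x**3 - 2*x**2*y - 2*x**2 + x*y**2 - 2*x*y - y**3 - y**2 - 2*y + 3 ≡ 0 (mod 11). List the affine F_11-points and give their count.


Affine F_11-points: {(0, 9), (1, 6), (1, 8), (3, 2), (4, 4), (4, 6), (5, 0), (6, 1), (7, 0), (7, 7), (7, 10), (8, 3), (9, 0), (10, 6)}; count = 14.

For each of the 121 pairs (x, y) ∈ F_11², evaluate f(x, y) mod 11. Record the zeros.
  x = 0: [0↦3, 1↦10, 2↦9, 3↦5, 4↦3, 5↦8, 6↦3, 7↦4, 8↦5, 9↦0, 10↦5]  zeros at y ∈ {9}
  x = 1: [0↦10, 1↦3, 2↦1, 3↦9, 4↦10, 5↦9, 6↦0, 7↦10, 8↦0, 9↦8, 10↦6]  zeros at y ∈ {6, 8}
  x = 2: [0↦1, 1↦9, 2↦2, 3↦7, 4↦7, 5↦7, 6↦1, 7↦5, 8↦2, 9↦8, 10↦6]  zeros at y ∈ ∅
  x = 3: [0↦8, 1↦5, 2↦0, 3↦9, 4↦4, 5↦1, 6↦5, 7↦10, 8↦10, 9↦10, 10↦4]  zeros at y ∈ {2}
  x = 4: [0↦8, 1↦1, 2↦5, 3↦3, 4↦0, 5↦1, 6↦0, 7↦2, 8↦1, 9↦2, 10↦10]  zeros at y ∈ {4, 6}
  x = 5: [0↦0, 1↦7, 2↦5, 3↦10, 4↦5, 5↦6, 6↦7, 7↦2, 8↦7, 9↦5, 10↦1]  zeros at y ∈ {0}
  x = 6: [0↦5, 1↦0, 2↦10, 3↦7, 4↦7, 5↦4, 6↦3, 7↦9, 8↦5, 9↦7, 10↦9]  zeros at y ∈ {1}
  x = 7: [0↦0, 1↦1, 2↦8, 3↦4, 4↦5, 5↦5, 6↦9, 7↦0, 8↦5, 9↦7, 10↦0]  zeros at y ∈ {0, 7, 10}
  x = 8: [0↦6, 1↦9, 2↦9, 3↦0, 4↦9, 5↦8, 6↦2, 7↦7, 8↦6, 9↦4, 10↦6]  zeros at y ∈ {3}
  x = 9: [0↦0, 1↦1, 2↦1, 3↦5, 4↦7, 5↦1, 6↦3, 7↦7, 8↦7, 9↦8, 10↦4]  zeros at y ∈ {0}
  x = 10: [0↦3, 1↦9, 2↦5, 3↦7, 4↦9, 5↦5, 6↦0, 7↦10, 8↦7, 9↦7, 10↦4]  zeros at y ∈ {6}
Collecting zeros: affine points = {(0, 9), (1, 6), (1, 8), (3, 2), (4, 4), (4, 6), (5, 0), (6, 1), (7, 0), (7, 7), (7, 10), (8, 3), (9, 0), (10, 6)}.
Total count |C(F_11)_aff| = 14.


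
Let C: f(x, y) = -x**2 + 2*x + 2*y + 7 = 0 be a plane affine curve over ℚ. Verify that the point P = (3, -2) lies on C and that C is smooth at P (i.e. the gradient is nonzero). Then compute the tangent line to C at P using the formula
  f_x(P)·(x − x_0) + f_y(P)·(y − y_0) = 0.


Tangent line at P: -4*x + 2*y + 16 = 0.

Step 1: f(3, -2) = 0, so P lies on C.
Step 2: partial derivatives
  f_x(x, y) = 2 - 2*x, f_y(x, y) = 2.
  f_x(P) = -4, f_y(P) = 2 (gradient nonzero, so P is smooth).
Step 3: tangent line at P: -4·(x − 3) + 2·(y − -2) = 0.
Expanding: -4*x + 2*y + 16 = 0.


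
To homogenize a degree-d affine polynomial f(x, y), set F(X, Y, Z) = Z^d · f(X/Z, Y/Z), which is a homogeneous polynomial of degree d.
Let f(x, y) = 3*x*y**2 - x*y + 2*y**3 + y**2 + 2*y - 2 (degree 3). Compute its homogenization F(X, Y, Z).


F(X, Y, Z) = 3*X*Y**2 - X*Y*Z + 2*Y**3 + Y**2*Z + 2*Y*Z**2 - 2*Z**3

deg(f) = 3.
Substitute x = X/Z, y = Y/Z into f, then multiply by Z^3.
  monomial 3·x^1·y^2 ↦ 3·X^1·Y^2·Z^0.
  monomial -1·x^1·y^1 ↦ -1·X^1·Y^1·Z^1.
  monomial 2·x^0·y^3 ↦ 2·X^0·Y^3·Z^0.
  monomial 1·x^0·y^2 ↦ 1·X^0·Y^2·Z^1.
  monomial 2·x^0·y^1 ↦ 2·X^0·Y^1·Z^2.
  monomial -2·x^0·y^0 ↦ -2·X^0·Y^0·Z^3.
Collecting: F(X, Y, Z) = 3*X*Y**2 - X*Y*Z + 2*Y**3 + Y**2*Z + 2*Y*Z**2 - 2*Z**3.


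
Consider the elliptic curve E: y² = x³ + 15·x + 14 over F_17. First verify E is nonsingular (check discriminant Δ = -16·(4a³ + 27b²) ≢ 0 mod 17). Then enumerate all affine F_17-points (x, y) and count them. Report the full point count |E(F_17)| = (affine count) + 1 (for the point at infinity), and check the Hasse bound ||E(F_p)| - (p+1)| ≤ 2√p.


Affine points = {(1, 8), (1, 9), (2, 1), (2, 16), (3, 1), (3, 16), (4, 6), (4, 11), (8, 0), (10, 5), (10, 12), (12, 1), (12, 16), (13, 3), (13, 14), (16, 7), (16, 10)}; affine count = 17; |E(F_17)| = 18.

Discriminant check: Δ ∝ 4a³ + 27b² = 4·15³ + 27·14² = 4·3375 + 27·196 ≡ 7 (mod 17). Nonzero ⇒ E is nonsingular.
For each x ∈ F_17, compute rhs = x³ + 15·x + 14 mod 17, then count y ∈ F_17 with y² ≡ rhs.
  x = 0: rhs = 14, matching y values: none (0 points).
  x = 1: rhs = 13, matching y values: 8, 9 (2 points).
  x = 2: rhs = 1, matching y values: 1, 16 (2 points).
  x = 3: rhs = 1, matching y values: 1, 16 (2 points).
  x = 4: rhs = 2, matching y values: 6, 11 (2 points).
  x = 5: rhs = 10, matching y values: none (0 points).
  x = 6: rhs = 14, matching y values: none (0 points).
  x = 7: rhs = 3, matching y values: none (0 points).
  x = 8: rhs = 0, matching y values: 0 (1 points).
  x = 9: rhs = 11, matching y values: none (0 points).
  x = 10: rhs = 8, matching y values: 5, 12 (2 points).
  x = 11: rhs = 14, matching y values: none (0 points).
  x = 12: rhs = 1, matching y values: 1, 16 (2 points).
  x = 13: rhs = 9, matching y values: 3, 14 (2 points).
  x = 14: rhs = 10, matching y values: none (0 points).
  x = 15: rhs = 10, matching y values: none (0 points).
  x = 16: rhs = 15, matching y values: 7, 10 (2 points).
Total affine count: 17.
Full point count |E(F_17)| = 17 + 1 = 18.
Hasse bound: |18 − (17+1)| = |0| = 0 ≤ 2√17 ≈ 8.2462 ✓.


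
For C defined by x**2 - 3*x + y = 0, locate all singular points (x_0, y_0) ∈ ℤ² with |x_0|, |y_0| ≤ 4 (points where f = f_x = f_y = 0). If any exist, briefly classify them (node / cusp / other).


No singular points in the scanned grid; C is smooth there.

Compute partial derivatives:
  f_x = 2*x - 3.
  f_y = 1.
f_y = 1 is a nonzero constant, so f_y never vanishes: no point (x, y) can satisfy f = f_x = f_y = 0. In particular no (x, y) ∈ {−4, ..., 4}² is singular; the curve is smooth.


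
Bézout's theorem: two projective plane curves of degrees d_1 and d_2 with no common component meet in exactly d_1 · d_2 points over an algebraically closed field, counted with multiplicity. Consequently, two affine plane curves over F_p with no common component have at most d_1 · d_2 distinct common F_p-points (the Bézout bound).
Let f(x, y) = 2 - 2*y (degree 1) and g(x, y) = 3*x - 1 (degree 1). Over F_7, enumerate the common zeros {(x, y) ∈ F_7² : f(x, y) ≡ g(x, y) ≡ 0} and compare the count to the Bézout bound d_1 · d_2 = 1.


Common zeros: {(5, 1)}; count = 1; Bézout bound = 1.

deg(f) = 1, deg(g) = 1, so Bézout bound = 1.
Scan x ∈ F_7. For each x, list the y ∈ F_7 with f(x, y) ≡ 0 and those with g(x, y) ≡ 0 (mod 7); the common zeros in that column are the intersection.
  x = 0: f ≡ 0 at y ∈ {1}; g ≡ 0 at y ∈ ∅; common: ∅.
  x = 1: f ≡ 0 at y ∈ {1}; g ≡ 0 at y ∈ ∅; common: ∅.
  x = 2: f ≡ 0 at y ∈ {1}; g ≡ 0 at y ∈ ∅; common: ∅.
  x = 3: f ≡ 0 at y ∈ {1}; g ≡ 0 at y ∈ ∅; common: ∅.
  x = 4: f ≡ 0 at y ∈ {1}; g ≡ 0 at y ∈ ∅; common: ∅.
  x = 5: f ≡ 0 at y ∈ {1}; g ≡ 0 at y ∈ {0, 1, 2, 3, 4, 5, 6}; common: {1}.
  x = 6: f ≡ 0 at y ∈ {1}; g ≡ 0 at y ∈ ∅; common: ∅.
Collecting: common zeros = {(5, 1)}, so the count is 1.
Comparison with the Bézout bound: 1 ≤ 1 = deg(f)·deg(g), as expected for curves with no common component (the bound is attained).


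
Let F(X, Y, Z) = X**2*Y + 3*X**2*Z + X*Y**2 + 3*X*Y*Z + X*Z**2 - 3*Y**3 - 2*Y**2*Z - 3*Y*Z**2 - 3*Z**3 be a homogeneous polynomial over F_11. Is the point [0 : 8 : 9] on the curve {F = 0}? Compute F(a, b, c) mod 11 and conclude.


F(0,8,9) ≡ 1 (mod 11); P is NOT on the curve.

Evaluate F(0, 8, 9) term-by-term (mod 11).
  X**2*Y ↦ 1·0·8·1 = 0
  3*X**2*Z ↦ 3·0·1·9 = 0
  X*Y**2 ↦ 1·0·64·1 = 0
  3*X*Y*Z ↦ 3·0·8·9 = 0
  X*Z**2 ↦ 1·0·1·81 = 0
  -3*Y**3 ↦ -3·1·512·1 = -1536
  -2*Y**2*Z ↦ -2·1·64·9 = -1152
  -3*Y*Z**2 ↦ -3·1·8·81 = -1944
  -3*Z**3 ↦ -3·1·1·729 = -2187
Sum: F(0, 8, 9) = (0) + (0) + (0) + (0) + (0) + (-1536) + (-1152) + (-1944) + (-2187) = -6819.
Reducing mod 11: -6819 ≡ 1 (mod 11).
Since F(a, b, c) ≡ 1 ≠ 0 (mod 11), P does NOT lie on the curve.


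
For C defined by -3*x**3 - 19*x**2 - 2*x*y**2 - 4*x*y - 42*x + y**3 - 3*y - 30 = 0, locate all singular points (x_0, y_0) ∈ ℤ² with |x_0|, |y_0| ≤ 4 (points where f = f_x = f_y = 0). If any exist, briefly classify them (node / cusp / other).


Singular points: {(-2, -1)}; classification: node.

Compute partial derivatives:
  f_x = -9*x**2 - 38*x - 2*y**2 - 4*y - 42.
  f_y = -4*x*y - 4*x + 3*y**2 - 3.
Scan x_0 ∈ {−4, ..., 4}. For each x_0, f_y(x_0, y) is a polynomial in y; find its integer roots y ∈ {−4, ..., 4}, then test f_x and f at those candidates.
  x = -4: f_y(-4, y) = 3*y**2 + 16*y + 13; vanishes at y ∈ {-1}. (-4, -1): f_x = -32 ≠ 0.
  x = -3: f_y(-3, y) = 3*y**2 + 12*y + 9; vanishes at y ∈ {-3, -1}. (-3, -3): f_x = -15 ≠ 0; (-3, -1): f_x = -7 ≠ 0.
  x = -2: f_y(-2, y) = 3*y**2 + 8*y + 5; vanishes at y ∈ {-1}. (-2, -1): f_x = 0, f = 0 — SINGULAR.
  x = -1: f_y(-1, y) = 3*y**2 + 4*y + 1; vanishes at y ∈ {-1}. (-1, -1): f_x = -11 ≠ 0.
  x = 0: f_y(0, y) = 3*y**2 - 3; vanishes at y ∈ {-1, 1}. (0, -1): f_x = -40 ≠ 0; (0, 1): f_x = -48 ≠ 0.
  x = 1: f_y(1, y) = 3*y**2 - 4*y - 7; vanishes at y ∈ {-1}. (1, -1): f_x = -87 ≠ 0.
  x = 2: f_y(2, y) = 3*y**2 - 8*y - 11; vanishes at y ∈ {-1}. (2, -1): f_x = -152 ≠ 0.
  x = 3: f_y(3, y) = 3*y**2 - 12*y - 15; vanishes at y ∈ {-1}. (3, -1): f_x = -235 ≠ 0.
  x = 4: f_y(4, y) = 3*y**2 - 16*y - 19; vanishes at y ∈ {-1}. (4, -1): f_x = -336 ≠ 0.
Only singular point on the grid: (-2, -1).
Classify: substitute x = -2 + u, y = -1 + v and expand: f = -3*u**3 - u**2 - 2*u*v**2 + v**3 + v**2.
No constant or linear terms (consistent with a singular point). Quadratic part: -u**2 + v**2. Cubic part: -3*u**3 - 2*u*v**2 + v**3.
The quadratic part v**2 - u**2 = (v − u)(v + u) splits into two distinct linear factors, so there are two distinct tangent lines y − -1 = ±(x − -2) — this is a node (ordinary double point).
Classification: node.


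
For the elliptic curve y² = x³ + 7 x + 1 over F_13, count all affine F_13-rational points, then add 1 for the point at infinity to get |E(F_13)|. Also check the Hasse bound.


Affine points = {(0, 1), (0, 12), (1, 3), (1, 10), (2, 6), (2, 7), (3, 6), (3, 7), (6, 5), (6, 8), (7, 4), (7, 9), (8, 6), (8, 7), (9, 0)}; affine count = 15; |E(F_13)| = 16.

Discriminant check: Δ ∝ 4a³ + 27b² = 4·7³ + 27·1² = 4·343 + 27·1 ≡ 8 (mod 13). Nonzero ⇒ E is nonsingular.
For each x ∈ F_13, compute rhs = x³ + 7·x + 1 mod 13, then count y ∈ F_13 with y² ≡ rhs.
  x = 0: rhs = 1, matching y values: 1, 12 (2 points).
  x = 1: rhs = 9, matching y values: 3, 10 (2 points).
  x = 2: rhs = 10, matching y values: 6, 7 (2 points).
  x = 3: rhs = 10, matching y values: 6, 7 (2 points).
  x = 4: rhs = 2, matching y values: none (0 points).
  x = 5: rhs = 5, matching y values: none (0 points).
  x = 6: rhs = 12, matching y values: 5, 8 (2 points).
  x = 7: rhs = 3, matching y values: 4, 9 (2 points).
  x = 8: rhs = 10, matching y values: 6, 7 (2 points).
  x = 9: rhs = 0, matching y values: 0 (1 points).
  x = 10: rhs = 5, matching y values: none (0 points).
  x = 11: rhs = 5, matching y values: none (0 points).
  x = 12: rhs = 6, matching y values: none (0 points).
Total affine count: 15.
Full point count |E(F_13)| = 15 + 1 = 16.
Hasse bound: |16 − (13+1)| = |2| = 2 ≤ 2√13 ≈ 7.2111 ✓.


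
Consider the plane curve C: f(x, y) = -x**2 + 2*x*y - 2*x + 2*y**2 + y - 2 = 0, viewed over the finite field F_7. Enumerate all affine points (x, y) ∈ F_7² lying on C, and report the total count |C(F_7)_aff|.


Affine F_7-points: {(1, 1), (2, 4), (4, 2), (4, 4), (5, 2), (5, 3), (6, 1), (6, 3)}; count = 8.

For each of the 49 pairs (x, y) ∈ F_7², evaluate f(x, y) mod 7. Record the zeros.
  x = 0: [0↦5, 1↦1, 2↦1, 3↦5, 4↦6, 5↦4, 6↦6]  zeros at y ∈ ∅
  x = 1: [0↦2, 1↦0, 2↦2, 3↦1, 4↦4, 5↦4, 6↦1]  zeros at y ∈ {1}
  x = 2: [0↦4, 1↦4, 2↦1, 3↦2, 4↦0, 5↦2, 6↦1]  zeros at y ∈ {4}
  x = 3: [0↦4, 1↦6, 2↦5, 3↦1, 4↦1, 5↦5, 6↦6]  zeros at y ∈ ∅
  x = 4: [0↦2, 1↦6, 2↦0, 3↦5, 4↦0, 5↦6, 6↦2]  zeros at y ∈ {2, 4}
  x = 5: [0↦5, 1↦4, 2↦0, 3↦0, 4↦4, 5↦5, 6↦3]  zeros at y ∈ {2, 3}
  x = 6: [0↦6, 1↦0, 2↦5, 3↦0, 4↦6, 5↦2, 6↦2]  zeros at y ∈ {1, 3}
Collecting zeros: affine points = {(1, 1), (2, 4), (4, 2), (4, 4), (5, 2), (5, 3), (6, 1), (6, 3)}.
Total count |C(F_7)_aff| = 8.
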